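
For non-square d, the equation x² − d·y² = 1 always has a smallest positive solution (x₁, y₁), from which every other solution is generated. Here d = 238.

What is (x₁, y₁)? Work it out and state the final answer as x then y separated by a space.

√238 = [15; 2,2,1,14,1,2,2,30, …], period ℓ=8 (even) → k=7
step 0: (15, 1)  from 15·(1,0) + (0,1)
step 1: (31, 2)  from 2·(15,1) + (1,0)
step 2: (77, 5)  from 2·(31,2) + (15,1)
…
step 4: (1589, 103)  from 14·(108,7) + (77,5)
step 5: (1697, 110)  from 1·(1589,103) + (108,7)
step 6: (4983, 323)  from 2·(1697,110) + (1589,103)
step 7: (11663, 756)  from 2·(4983,323) + (1697,110)
(x₁, y₁) = (11663, 756);  11663² − 238·756² = 1 ✓

11663 756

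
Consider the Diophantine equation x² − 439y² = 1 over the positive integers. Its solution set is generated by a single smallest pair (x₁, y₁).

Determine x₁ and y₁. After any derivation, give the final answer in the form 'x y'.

440 21

√439 → a₀=20, period (1,19,1,40); ℓ=4 even so k=3
step 0: (20, 1)  from 20·(1,0) + (0,1)
step 1: (21, 1)  from 1·(20,1) + (1,0)
step 2: (419, 20)  from 19·(21,1) + (20,1)
step 3: (440, 21)  from 1·(419,20) + (21,1)
→ (440, 21).  Check: 440²=193600, 439·21²=193599, difference 1.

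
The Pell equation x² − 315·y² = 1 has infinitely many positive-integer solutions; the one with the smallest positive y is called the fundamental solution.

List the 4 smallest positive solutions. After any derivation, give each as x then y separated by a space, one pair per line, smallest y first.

71 4
10081 568
1431431 80652
203253121 11452016

d=315: √d = [17; 1,2,1,34] (ℓ=4, even), read p_3/q_3
step 0: (17, 1)  from 17·(1,0) + (0,1)
step 1: (18, 1)  from 1·(17,1) + (1,0)
step 2: (53, 3)  from 2·(18,1) + (17,1)
step 3: (71, 4)  from 1·(53,3) + (18,1)
(x₁, y₁) = (71, 4);  71² − 315·4² = 1 ✓
(x_2, y_2) = (71·71 + 315·4·4, 71·4 + 4·71) = (10081, 568)
(x_3, y_3) = (71·10081 + 315·4·568, 71·568 + 4·10081) = (1431431, 80652)
(x_4, y_4) = (71·1431431 + 315·4·80652, 71·80652 + 4·1431431) = (203253121, 11452016)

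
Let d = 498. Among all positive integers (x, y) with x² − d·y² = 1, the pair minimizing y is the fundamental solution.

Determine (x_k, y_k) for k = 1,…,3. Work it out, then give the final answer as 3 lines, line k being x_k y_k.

√498 = [22; 3,6,22,6,3,44, …], period ℓ=6 (even) → k=5
k=0  a_k=22  p_k/q_k = 22/1
k=1  a_k=3  p_k/q_k = 67/3
k=2  a_k=6  p_k/q_k = 424/19
k=3  a_k=22  p_k/q_k = 9395/421
k=4  a_k=6  p_k/q_k = 56794/2545
k=5  a_k=3  p_k/q_k = 179777/8056
fundamental: x₁=179777, y₁=8056  (since 32319769729 − 498·64899136 = 1)
n=2: (179777,8056)∘(179777,8056) = (179777·179777+498·8056·8056, 179777·8056+8056·179777) = (64639539457,2896567024)
n=3: (64639539457,2896567024)∘(179777,8056) = (179777·64639539457+498·8056·2896567024, 179777·2896567024+8056·64639539457) = (23241404969742401,1041472259739240)

179777 8056
64639539457 2896567024
23241404969742401 1041472259739240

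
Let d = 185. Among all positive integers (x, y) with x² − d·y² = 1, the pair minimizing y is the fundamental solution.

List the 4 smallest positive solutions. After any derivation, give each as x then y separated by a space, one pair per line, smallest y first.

9249 680
171088001 12578640
3164785833249 232679682040
58542208172352001 4304108745797280

d=185: √d = [13; 1,1,1,1,26] (ℓ=5, odd), read p_9/q_9
k=0  a_k=13  p_k/q_k = 13/1
…
k=8  a_k=1  p_k/q_k = 5563/409
k=9  a_k=1  p_k/q_k = 9249/680
→ (9249, 680).  Check: 9249²=85544001, 185·680²=85544000, difference 1.
k=2:  x_2 = 9249·9249+185·680·680 = 171088001,  y_2 = 9249·680+680·9249 = 12578640
k=3:  x_3 = 9249·171088001+185·680·12578640 = 3164785833249,  y_3 = 9249·12578640+680·171088001 = 232679682040
k=4:  x_4 = 9249·3164785833249+185·680·232679682040 = 58542208172352001,  y_4 = 9249·232679682040+680·3164785833249 = 4304108745797280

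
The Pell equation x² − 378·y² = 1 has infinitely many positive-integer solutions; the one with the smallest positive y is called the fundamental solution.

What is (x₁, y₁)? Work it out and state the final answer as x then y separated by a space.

8749 450

√378 = [19; 2,3,1,4,1,3,2,38, …], period ℓ=8 (even) → k=7
i=0: a=19 ⇒ p=19, q=1
i=1: a=2 ⇒ p=39, q=2
i=2: a=3 ⇒ p=136, q=7
…
i=4: a=4 ⇒ p=836, q=43
i=5: a=1 ⇒ p=1011, q=52
i=6: a=3 ⇒ p=3869, q=199
i=7: a=2 ⇒ p=8749, q=450
(x₁, y₁) = (8749, 450);  8749² − 378·450² = 1 ✓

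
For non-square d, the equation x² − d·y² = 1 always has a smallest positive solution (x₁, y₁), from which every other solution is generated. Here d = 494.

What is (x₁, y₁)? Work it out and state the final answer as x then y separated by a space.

73035 3286

√494 → a₀=22, period (4,2,2,1,2,1,2,2,4,44); ℓ=10 even so k=9
k=0  a_k=22  p_k/q_k = 22/1
k=1  a_k=4  p_k/q_k = 89/4
…
k=3  a_k=2  p_k/q_k = 489/22
…
k=5  a_k=2  p_k/q_k = 1867/84
k=6  a_k=1  p_k/q_k = 2556/115
k=7  a_k=2  p_k/q_k = 6979/314
k=8  a_k=2  p_k/q_k = 16514/743
k=9  a_k=4  p_k/q_k = 73035/3286
(x₁, y₁) = (73035, 3286);  73035² − 494·3286² = 1 ✓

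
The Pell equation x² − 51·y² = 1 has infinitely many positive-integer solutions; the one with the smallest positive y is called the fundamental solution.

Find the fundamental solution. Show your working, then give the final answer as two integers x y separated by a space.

d=51: √d = [7; 7,14] (ℓ=2, even), read p_1/q_1
k=0  a_k=7  p_k/q_k = 7/1
k=1  a_k=7  p_k/q_k = 50/7
→ (50, 7).  Check: 50²=2500, 51·7²=2499, difference 1.

50 7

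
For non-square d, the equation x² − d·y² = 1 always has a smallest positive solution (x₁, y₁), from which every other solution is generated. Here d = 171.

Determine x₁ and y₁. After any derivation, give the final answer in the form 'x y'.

√171 = [13; 13,26, …], period ℓ=2 (even) → k=1
i=0: a=13 ⇒ p=13, q=1
i=1: a=13 ⇒ p=170, q=13
fundamental: x₁=170, y₁=13  (since 28900 − 171·169 = 1)

170 13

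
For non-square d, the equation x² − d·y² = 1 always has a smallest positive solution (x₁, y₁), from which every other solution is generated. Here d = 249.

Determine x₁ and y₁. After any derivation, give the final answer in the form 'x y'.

8553815 542076

[15; 1,3,1,1,5,…,3,1,30] for √249; ℓ=16 ⇒ convergent index 15
k=0  a_k=15  p_k/q_k = 15/1
…
k=2  a_k=3  p_k/q_k = 63/4
k=3  a_k=1  p_k/q_k = 79/5
k=4  a_k=1  p_k/q_k = 142/9
k=5  a_k=5  p_k/q_k = 789/50
…
k=7  a_k=3  p_k/q_k = 3582/227
k=8  a_k=10  p_k/q_k = 36751/2329
…
k=13  a_k=1  p_k/q_k = 1884116/119401
k=14  a_k=3  p_k/q_k = 6669699/422675
k=15  a_k=1  p_k/q_k = 8553815/542076
fundamental: x₁=8553815, y₁=542076  (since 73167751054225 − 249·293846389776 = 1)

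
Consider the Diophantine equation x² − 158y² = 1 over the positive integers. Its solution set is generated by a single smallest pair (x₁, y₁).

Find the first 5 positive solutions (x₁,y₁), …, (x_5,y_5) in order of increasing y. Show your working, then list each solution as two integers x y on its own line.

7743 616
119908097 9539376
1856896782399 147726776120
28755903452322817 2287696845454944
445313919005774361663 35427273200988486664

d=158: √d = [12; 1,1,3,12,3,1,1,24] (ℓ=8, even), read p_7/q_7
a_0=12:  p_0=12·1+0=12,  q_0=12·0+1=1
a_1=1:  p_1=1·12+1=13,  q_1=1·1+0=1
…
a_3=3:  p_3=3·25+13=88,  q_3=3·2+1=7
…
a_6=1:  p_6=1·3331+1081=4412,  q_6=1·265+86=351
a_7=1:  p_7=1·4412+3331=7743,  q_7=1·351+265=616
(x₁, y₁) = (7743, 616);  7743² − 158·616² = 1 ✓
(7743+616√158)^2 = 119908097 + 9539376√158
(7743+616√158)^3 = 1856896782399 + 147726776120√158
(7743+616√158)^4 = 28755903452322817 + 2287696845454944√158
(7743+616√158)^5 = 445313919005774361663 + 35427273200988486664√158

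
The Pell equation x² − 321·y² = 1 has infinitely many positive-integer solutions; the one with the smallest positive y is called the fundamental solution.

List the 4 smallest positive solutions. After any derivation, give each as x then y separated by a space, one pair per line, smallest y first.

√321 → a₀=17, period (1,10,1,34); ℓ=4 even so k=3
a_0=17:  p_0=17·1+0=17,  q_0=17·0+1=1
a_1=1:  p_1=1·17+1=18,  q_1=1·1+0=1
a_2=10:  p_2=10·18+17=197,  q_2=10·1+1=11
a_3=1:  p_3=1·197+18=215,  q_3=1·11+1=12
(x₁, y₁) = (215, 12);  215² − 321·12² = 1 ✓
(215+12√321)^2 = 92449 + 5160√321
(215+12√321)^3 = 39752855 + 2218788√321
(215+12√321)^4 = 17093635201 + 954073680√321

215 12
92449 5160
39752855 2218788
17093635201 954073680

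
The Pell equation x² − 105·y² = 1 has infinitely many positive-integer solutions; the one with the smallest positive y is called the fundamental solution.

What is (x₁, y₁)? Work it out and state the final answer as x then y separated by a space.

41 4

[10; 4,20] for √105; ℓ=2 ⇒ convergent index 1
a_0=10:  p_0=10·1+0=10,  q_0=10·0+1=1
a_1=4:  p_1=4·10+1=41,  q_1=4·1+0=4
fundamental: x₁=41, y₁=4  (since 1681 − 105·16 = 1)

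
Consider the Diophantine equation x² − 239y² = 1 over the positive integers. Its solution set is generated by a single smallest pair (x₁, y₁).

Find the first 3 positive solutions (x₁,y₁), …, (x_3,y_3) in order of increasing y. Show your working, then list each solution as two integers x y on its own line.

6195120 400729
76759023628799 4965128484960
951062724926484326640 61519133559490389671

d=239: √d = [15; 2,5,1,2,4,15,4,2,1,5,2,30] (ℓ=12, even), read p_11/q_11
k=0  a_k=15  p_k/q_k = 15/1
k=1  a_k=2  p_k/q_k = 31/2
…
k=5  a_k=4  p_k/q_k = 2489/161
k=6  a_k=15  p_k/q_k = 37907/2452
k=7  a_k=4  p_k/q_k = 154117/9969
k=8  a_k=2  p_k/q_k = 346141/22390
k=9  a_k=1  p_k/q_k = 500258/32359
k=10  a_k=5  p_k/q_k = 2847431/184185
k=11  a_k=2  p_k/q_k = 6195120/400729
(x₁, y₁) = (6195120, 400729);  6195120² − 239·400729² = 1 ✓
(6195120+400729√239)^2 = 76759023628799 + 4965128484960√239
(6195120+400729√239)^3 = 951062724926484326640 + 61519133559490389671√239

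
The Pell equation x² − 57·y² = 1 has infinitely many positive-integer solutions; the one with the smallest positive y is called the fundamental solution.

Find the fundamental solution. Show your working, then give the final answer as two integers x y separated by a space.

d=57: √d = [7; 1,1,4,1,1,14] (ℓ=6, even), read p_5/q_5
step 0: (7, 1)  from 7·(1,0) + (0,1)
step 1: (8, 1)  from 1·(7,1) + (1,0)
…
step 4: (83, 11)  from 1·(68,9) + (15,2)
step 5: (151, 20)  from 1·(83,11) + (68,9)
fundamental: x₁=151, y₁=20  (since 22801 − 57·400 = 1)

151 20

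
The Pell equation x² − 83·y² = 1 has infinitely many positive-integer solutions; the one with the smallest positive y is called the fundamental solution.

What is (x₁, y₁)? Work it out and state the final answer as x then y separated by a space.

[9; 9,18] for √83; ℓ=2 ⇒ convergent index 1
a_0=9:  p_0=9·1+0=9,  q_0=9·0+1=1
a_1=9:  p_1=9·9+1=82,  q_1=9·1+0=9
fundamental: x₁=82, y₁=9  (since 6724 − 83·81 = 1)

82 9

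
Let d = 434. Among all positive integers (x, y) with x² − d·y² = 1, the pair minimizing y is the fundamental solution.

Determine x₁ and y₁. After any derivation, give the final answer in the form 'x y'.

√434 → a₀=20, period (1,4,1,40); ℓ=4 even so k=3
step 0: (20, 1)  from 20·(1,0) + (0,1)
step 1: (21, 1)  from 1·(20,1) + (1,0)
step 2: (104, 5)  from 4·(21,1) + (20,1)
step 3: (125, 6)  from 1·(104,5) + (21,1)
fundamental: x₁=125, y₁=6  (since 15625 − 434·36 = 1)

125 6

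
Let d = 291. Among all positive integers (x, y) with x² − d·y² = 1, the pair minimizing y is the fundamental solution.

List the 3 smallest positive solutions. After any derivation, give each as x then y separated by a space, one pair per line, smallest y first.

d=291: √d = [17; 17,34] (ℓ=2, even), read p_1/q_1
a_0=17:  p_0=17·1+0=17,  q_0=17·0+1=1
a_1=17:  p_1=17·17+1=290,  q_1=17·1+0=17
fundamental: x₁=290, y₁=17  (since 84100 − 291·289 = 1)
(x_2, y_2) = (290·290 + 291·17·17, 290·17 + 17·290) = (168199, 9860)
(x_3, y_3) = (290·168199 + 291·17·9860, 290·9860 + 17·168199) = (97555130, 5718783)

290 17
168199 9860
97555130 5718783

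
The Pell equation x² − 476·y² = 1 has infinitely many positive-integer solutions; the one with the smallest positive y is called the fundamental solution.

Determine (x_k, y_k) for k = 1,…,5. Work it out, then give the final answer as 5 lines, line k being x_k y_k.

28799 1320
1658764801 76029360
95541534979199 4379139075960
5503001330073139201 252229652421114720
316961870514011136719999 14527923515772226566600

√476 → a₀=21, period (1,4,2,10,2,4,1,42); ℓ=8 even so k=7
i=0: a=21 ⇒ p=21, q=1
…
i=2: a=4 ⇒ p=109, q=5
i=3: a=2 ⇒ p=240, q=11
…
i=5: a=2 ⇒ p=5258, q=241
i=6: a=4 ⇒ p=23541, q=1079
i=7: a=1 ⇒ p=28799, q=1320
→ (28799, 1320).  Check: 28799²=829382401, 476·1320²=829382400, difference 1.
(x_2, y_2) = (28799·28799 + 476·1320·1320, 28799·1320 + 1320·28799) = (1658764801, 76029360)
(x_3, y_3) = (28799·1658764801 + 476·1320·76029360, 28799·76029360 + 1320·1658764801) = (95541534979199, 4379139075960)
(x_4, y_4) = (28799·95541534979199 + 476·1320·4379139075960, 28799·4379139075960 + 1320·95541534979199) = (5503001330073139201, 252229652421114720)
(x_5, y_5) = (28799·5503001330073139201 + 476·1320·252229652421114720, 28799·252229652421114720 + 1320·5503001330073139201) = (316961870514011136719999, 14527923515772226566600)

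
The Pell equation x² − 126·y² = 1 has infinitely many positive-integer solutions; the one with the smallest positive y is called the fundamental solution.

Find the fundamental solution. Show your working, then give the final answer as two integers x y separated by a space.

d=126: √d = [11; 4,2,4,22] (ℓ=4, even), read p_3/q_3
k=0  a_k=11  p_k/q_k = 11/1
k=1  a_k=4  p_k/q_k = 45/4
k=2  a_k=2  p_k/q_k = 101/9
k=3  a_k=4  p_k/q_k = 449/40
fundamental: x₁=449, y₁=40  (since 201601 − 126·1600 = 1)

449 40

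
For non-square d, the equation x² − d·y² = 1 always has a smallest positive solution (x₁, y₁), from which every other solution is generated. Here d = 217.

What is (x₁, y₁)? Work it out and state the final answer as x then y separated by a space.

d=217: √d = [14; 1,2,1,2,1,…,2,1,28] (ℓ=16, even), read p_15/q_15
a_0=14:  p_0=14·1+0=14,  q_0=14·0+1=1
…
a_3=1:  p_3=1·44+15=59,  q_3=1·3+1=4
…
a_5=1:  p_5=1·162+59=221,  q_5=1·11+4=15
a_6=1:  p_6=1·221+162=383,  q_6=1·15+11=26
…
a_8=4:  p_8=4·3668+383=15055,  q_8=4·249+26=1022
a_9=9:  p_9=9·15055+3668=139163,  q_9=9·1022+249=9447
…
a_14=2:  p_14=2·1034361+740980=2809702,  q_14=2·70217+50301=190735
a_15=1:  p_15=1·2809702+1034361=3844063,  q_15=1·190735+70217=260952
fundamental: x₁=3844063, y₁=260952  (since 14776820347969 − 217·68095946304 = 1)

3844063 260952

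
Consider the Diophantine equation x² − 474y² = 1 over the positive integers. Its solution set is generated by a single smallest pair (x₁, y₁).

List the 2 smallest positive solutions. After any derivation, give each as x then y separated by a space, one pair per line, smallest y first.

193549 8890
74922430801 3441301220

√474 → a₀=21, period (1,3,2,1,1,…,3,1,42); ℓ=14 even so k=13
a_0=21:  p_0=21·1+0=21,  q_0=21·0+1=1
a_1=1:  p_1=1·21+1=22,  q_1=1·1+0=1
a_2=3:  p_2=3·22+21=87,  q_2=3·1+1=4
a_3=2:  p_3=2·87+22=196,  q_3=2·4+1=9
a_4=1:  p_4=1·196+87=283,  q_4=1·9+4=13
a_5=1:  p_5=1·283+196=479,  q_5=1·13+9=22
…
a_9=1:  p_9=1·5813+5051=10864,  q_9=1·267+232=499
a_10=1:  p_10=1·10864+5813=16677,  q_10=1·499+267=766
a_11=2:  p_11=2·16677+10864=44218,  q_11=2·766+499=2031
a_12=3:  p_12=3·44218+16677=149331,  q_12=3·2031+766=6859
a_13=1:  p_13=1·149331+44218=193549,  q_13=1·6859+2031=8890
(x₁, y₁) = (193549, 8890);  193549² − 474·8890² = 1 ✓
n=2: (193549,8890)∘(193549,8890) = (193549·193549+474·8890·8890, 193549·8890+8890·193549) = (74922430801,3441301220)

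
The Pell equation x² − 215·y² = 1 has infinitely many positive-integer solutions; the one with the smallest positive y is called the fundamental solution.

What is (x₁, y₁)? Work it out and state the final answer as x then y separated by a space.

d=215: √d = [14; 1,1,1,28] (ℓ=4, even), read p_3/q_3
k=0  a_k=14  p_k/q_k = 14/1
…
k=2  a_k=1  p_k/q_k = 29/2
k=3  a_k=1  p_k/q_k = 44/3
(x₁, y₁) = (44, 3);  44² − 215·3² = 1 ✓

44 3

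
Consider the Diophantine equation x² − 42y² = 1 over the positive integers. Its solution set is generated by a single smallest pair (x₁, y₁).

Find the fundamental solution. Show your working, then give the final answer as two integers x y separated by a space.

√42 = [6; 2,12, …], period ℓ=2 (even) → k=1
step 0: (6, 1)  from 6·(1,0) + (0,1)
step 1: (13, 2)  from 2·(6,1) + (1,0)
(x₁, y₁) = (13, 2);  13² − 42·2² = 1 ✓

13 2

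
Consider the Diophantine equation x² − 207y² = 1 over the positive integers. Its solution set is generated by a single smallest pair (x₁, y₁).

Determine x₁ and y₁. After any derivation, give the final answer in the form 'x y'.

√207 → a₀=14, period (2,1,1,2,1,1,2,28); ℓ=8 even so k=7
i=0: a=14 ⇒ p=14, q=1
i=1: a=2 ⇒ p=29, q=2
…
i=3: a=1 ⇒ p=72, q=5
…
i=5: a=1 ⇒ p=259, q=18
i=6: a=1 ⇒ p=446, q=31
i=7: a=2 ⇒ p=1151, q=80
(x₁, y₁) = (1151, 80);  1151² − 207·80² = 1 ✓

1151 80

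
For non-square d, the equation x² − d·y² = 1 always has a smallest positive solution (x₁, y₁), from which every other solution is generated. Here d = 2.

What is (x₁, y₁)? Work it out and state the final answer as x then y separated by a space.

√2 = [1; 2, …], period ℓ=1 (odd) → k=1
i=0: a=1 ⇒ p=1, q=1
i=1: a=2 ⇒ p=3, q=2
→ (3, 2).  Check: 3²=9, 2·2²=8, difference 1.

3 2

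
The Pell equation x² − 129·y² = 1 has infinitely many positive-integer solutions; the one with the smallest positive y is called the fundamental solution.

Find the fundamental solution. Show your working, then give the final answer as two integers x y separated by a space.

[11; 2,1,3,1,6,1,3,1,2,22] for √129; ℓ=10 ⇒ convergent index 9
step 0: (11, 1)  from 11·(1,0) + (0,1)
…
step 2: (34, 3)  from 1·(23,2) + (11,1)
step 3: (125, 11)  from 3·(34,3) + (23,2)
step 4: (159, 14)  from 1·(125,11) + (34,3)
…
step 8: (6031, 531)  from 1·(4793,422) + (1238,109)
step 9: (16855, 1484)  from 2·(6031,531) + (4793,422)
fundamental: x₁=16855, y₁=1484  (since 284091025 − 129·2202256 = 1)

16855 1484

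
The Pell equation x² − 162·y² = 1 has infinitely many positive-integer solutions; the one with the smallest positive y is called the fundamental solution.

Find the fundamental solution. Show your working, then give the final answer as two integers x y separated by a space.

19601 1540

d=162: √d = [12; 1,2,1,2,12,2,1,2,1,24] (ℓ=10, even), read p_9/q_9
k=0  a_k=12  p_k/q_k = 12/1
…
k=2  a_k=2  p_k/q_k = 38/3
…
k=7  a_k=1  p_k/q_k = 5333/419
k=8  a_k=2  p_k/q_k = 14268/1121
k=9  a_k=1  p_k/q_k = 19601/1540
(x₁, y₁) = (19601, 1540);  19601² − 162·1540² = 1 ✓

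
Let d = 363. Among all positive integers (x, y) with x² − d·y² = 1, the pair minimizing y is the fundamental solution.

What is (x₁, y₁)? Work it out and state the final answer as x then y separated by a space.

362 19

√363 = [19; 19,38, …], period ℓ=2 (even) → k=1
i=0: a=19 ⇒ p=19, q=1
i=1: a=19 ⇒ p=362, q=19
fundamental: x₁=362, y₁=19  (since 131044 − 363·361 = 1)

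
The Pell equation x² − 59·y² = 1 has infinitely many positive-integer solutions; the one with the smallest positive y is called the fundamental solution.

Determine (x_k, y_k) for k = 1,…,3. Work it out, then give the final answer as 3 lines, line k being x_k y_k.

530 69
561799 73140
595506410 77528331

√59 = [7; 1,2,7,2,1,14, …], period ℓ=6 (even) → k=5
k=0  a_k=7  p_k/q_k = 7/1
…
k=2  a_k=2  p_k/q_k = 23/3
k=3  a_k=7  p_k/q_k = 169/22
k=4  a_k=2  p_k/q_k = 361/47
k=5  a_k=1  p_k/q_k = 530/69
fundamental: x₁=530, y₁=69  (since 280900 − 59·4761 = 1)
n=2: (530,69)∘(530,69) = (530·530+59·69·69, 530·69+69·530) = (561799,73140)
n=3: (561799,73140)∘(530,69) = (530·561799+59·69·73140, 530·73140+69·561799) = (595506410,77528331)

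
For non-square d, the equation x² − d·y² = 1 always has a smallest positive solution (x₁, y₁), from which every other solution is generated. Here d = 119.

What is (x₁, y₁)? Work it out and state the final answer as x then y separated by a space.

[10; 1,9,1,20] for √119; ℓ=4 ⇒ convergent index 3
step 0: (10, 1)  from 10·(1,0) + (0,1)
step 1: (11, 1)  from 1·(10,1) + (1,0)
step 2: (109, 10)  from 9·(11,1) + (10,1)
step 3: (120, 11)  from 1·(109,10) + (11,1)
→ (120, 11).  Check: 120²=14400, 119·11²=14399, difference 1.

120 11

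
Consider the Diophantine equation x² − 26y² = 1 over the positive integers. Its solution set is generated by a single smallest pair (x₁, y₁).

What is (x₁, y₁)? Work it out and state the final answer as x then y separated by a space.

√26 = [5; 10, …], period ℓ=1 (odd) → k=1
k=0  a_k=5  p_k/q_k = 5/1
k=1  a_k=10  p_k/q_k = 51/10
fundamental: x₁=51, y₁=10  (since 2601 − 26·100 = 1)

51 10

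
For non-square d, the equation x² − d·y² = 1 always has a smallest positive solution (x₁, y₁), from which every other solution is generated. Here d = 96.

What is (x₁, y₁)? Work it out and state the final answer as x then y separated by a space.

49 5

d=96: √d = [9; 1,3,1,18] (ℓ=4, even), read p_3/q_3
step 0: (9, 1)  from 9·(1,0) + (0,1)
step 1: (10, 1)  from 1·(9,1) + (1,0)
step 2: (39, 4)  from 3·(10,1) + (9,1)
step 3: (49, 5)  from 1·(39,4) + (10,1)
→ (49, 5).  Check: 49²=2401, 96·5²=2400, difference 1.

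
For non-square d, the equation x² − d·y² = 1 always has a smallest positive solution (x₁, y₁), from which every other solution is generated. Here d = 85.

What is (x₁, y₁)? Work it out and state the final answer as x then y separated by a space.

[9; 4,1,1,4,18] for √85; ℓ=5 ⇒ convergent index 9
step 0: (9, 1)  from 9·(1,0) + (0,1)
…
step 3: (83, 9)  from 1·(46,5) + (37,4)
step 4: (378, 41)  from 4·(83,9) + (46,5)
…
step 6: (27926, 3029)  from 4·(6887,747) + (378,41)
…
step 8: (62739, 6805)  from 1·(34813,3776) + (27926,3029)
step 9: (285769, 30996)  from 4·(62739,6805) + (34813,3776)
→ (285769, 30996).  Check: 285769²=81663921361, 85·30996²=81663921360, difference 1.

285769 30996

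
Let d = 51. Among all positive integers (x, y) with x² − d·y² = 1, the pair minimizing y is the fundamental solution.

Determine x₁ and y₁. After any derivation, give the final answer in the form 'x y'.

50 7

√51 = [7; 7,14, …], period ℓ=2 (even) → k=1
k=0  a_k=7  p_k/q_k = 7/1
k=1  a_k=7  p_k/q_k = 50/7
fundamental: x₁=50, y₁=7  (since 2500 − 51·49 = 1)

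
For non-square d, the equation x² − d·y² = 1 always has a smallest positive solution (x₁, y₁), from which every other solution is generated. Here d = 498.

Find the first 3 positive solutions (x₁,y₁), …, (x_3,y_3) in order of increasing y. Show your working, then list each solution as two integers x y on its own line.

179777 8056
64639539457 2896567024
23241404969742401 1041472259739240

d=498: √d = [22; 3,6,22,6,3,44] (ℓ=6, even), read p_5/q_5
step 0: (22, 1)  from 22·(1,0) + (0,1)
…
step 4: (56794, 2545)  from 6·(9395,421) + (424,19)
step 5: (179777, 8056)  from 3·(56794,2545) + (9395,421)
(x₁, y₁) = (179777, 8056);  179777² − 498·8056² = 1 ✓
(x_2, y_2) = (179777·179777 + 498·8056·8056, 179777·8056 + 8056·179777) = (64639539457, 2896567024)
(x_3, y_3) = (179777·64639539457 + 498·8056·2896567024, 179777·2896567024 + 8056·64639539457) = (23241404969742401, 1041472259739240)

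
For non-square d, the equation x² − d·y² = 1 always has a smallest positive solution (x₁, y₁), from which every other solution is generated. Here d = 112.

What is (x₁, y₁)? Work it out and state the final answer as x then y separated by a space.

127 12

d=112: √d = [10; 1,1,2,1,1,20] (ℓ=6, even), read p_5/q_5
a_0=10:  p_0=10·1+0=10,  q_0=10·0+1=1
a_1=1:  p_1=1·10+1=11,  q_1=1·1+0=1
…
a_3=2:  p_3=2·21+11=53,  q_3=2·2+1=5
a_4=1:  p_4=1·53+21=74,  q_4=1·5+2=7
a_5=1:  p_5=1·74+53=127,  q_5=1·7+5=12
→ (127, 12).  Check: 127²=16129, 112·12²=16128, difference 1.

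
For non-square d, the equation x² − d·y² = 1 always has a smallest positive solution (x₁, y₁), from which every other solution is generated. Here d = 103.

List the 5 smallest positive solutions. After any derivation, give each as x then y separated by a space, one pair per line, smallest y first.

227528 22419
103537981567 10201900464
47115579739725224 4642436017523565
21440227253936863550977 2112568364380001494176
9756504053220377800313664488 961336909616663523916230291

√103 → a₀=10, period (6,1,2,1,1,9,1,1,2,1,6,20); ℓ=12 even so k=11
step 0: (10, 1)  from 10·(1,0) + (0,1)
…
step 3: (203, 20)  from 2·(71,7) + (61,6)
step 4: (274, 27)  from 1·(203,20) + (71,7)
step 5: (477, 47)  from 1·(274,27) + (203,20)
step 6: (4567, 450)  from 9·(477,47) + (274,27)
step 7: (5044, 497)  from 1·(4567,450) + (477,47)
step 8: (9611, 947)  from 1·(5044,497) + (4567,450)
step 9: (24266, 2391)  from 2·(9611,947) + (5044,497)
step 10: (33877, 3338)  from 1·(24266,2391) + (9611,947)
step 11: (227528, 22419)  from 6·(33877,3338) + (24266,2391)
(x₁, y₁) = (227528, 22419);  227528² − 103·22419² = 1 ✓
k=2:  x_2 = 227528·227528+103·22419·22419 = 103537981567,  y_2 = 227528·22419+22419·227528 = 10201900464
k=3:  x_3 = 227528·103537981567+103·22419·10201900464 = 47115579739725224,  y_3 = 227528·10201900464+22419·103537981567 = 4642436017523565
k=4:  x_4 = 227528·47115579739725224+103·22419·4642436017523565 = 21440227253936863550977,  y_4 = 227528·4642436017523565+22419·47115579739725224 = 2112568364380001494176
k=5:  x_5 = 227528·21440227253936863550977+103·22419·2112568364380001494176 = 9756504053220377800313664488,  y_5 = 227528·2112568364380001494176+22419·21440227253936863550977 = 961336909616663523916230291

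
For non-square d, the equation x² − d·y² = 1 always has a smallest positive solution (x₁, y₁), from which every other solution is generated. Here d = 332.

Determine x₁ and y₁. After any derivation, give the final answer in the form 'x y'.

13447 738

d=332: √d = [18; 4,1,1,8,1,1,4,36] (ℓ=8, even), read p_7/q_7
a_0=18:  p_0=18·1+0=18,  q_0=18·0+1=1
a_1=4:  p_1=4·18+1=73,  q_1=4·1+0=4
…
a_3=1:  p_3=1·91+73=164,  q_3=1·5+4=9
…
a_5=1:  p_5=1·1403+164=1567,  q_5=1·77+9=86
a_6=1:  p_6=1·1567+1403=2970,  q_6=1·86+77=163
a_7=4:  p_7=4·2970+1567=13447,  q_7=4·163+86=738
(x₁, y₁) = (13447, 738);  13447² − 332·738² = 1 ✓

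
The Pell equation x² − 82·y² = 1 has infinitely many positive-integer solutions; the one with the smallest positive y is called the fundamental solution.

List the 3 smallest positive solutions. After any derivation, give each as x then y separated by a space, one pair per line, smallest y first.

163 18
53137 5868
17322499 1912950

√82 = [9; 18, …], period ℓ=1 (odd) → k=1
step 0: (9, 1)  from 9·(1,0) + (0,1)
step 1: (163, 18)  from 18·(9,1) + (1,0)
→ (163, 18).  Check: 163²=26569, 82·18²=26568, difference 1.
(163+18√82)^2 = 53137 + 5868√82
(163+18√82)^3 = 17322499 + 1912950√82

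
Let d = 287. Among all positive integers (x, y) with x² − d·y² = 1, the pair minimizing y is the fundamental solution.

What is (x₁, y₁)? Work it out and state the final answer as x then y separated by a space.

288 17

√287 → a₀=16, period (1,15,1,32); ℓ=4 even so k=3
a_0=16:  p_0=16·1+0=16,  q_0=16·0+1=1
a_1=1:  p_1=1·16+1=17,  q_1=1·1+0=1
a_2=15:  p_2=15·17+16=271,  q_2=15·1+1=16
a_3=1:  p_3=1·271+17=288,  q_3=1·16+1=17
fundamental: x₁=288, y₁=17  (since 82944 − 287·289 = 1)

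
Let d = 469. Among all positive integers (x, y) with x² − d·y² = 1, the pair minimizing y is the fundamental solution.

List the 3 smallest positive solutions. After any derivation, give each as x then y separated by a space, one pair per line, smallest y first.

137215 6336
37655912449 1738788480
10333912053241855 477175722560064

d=469: √d = [21; 1,1,1,10,6,10,1,1,1,42] (ℓ=10, even), read p_9/q_9
step 0: (21, 1)  from 21·(1,0) + (0,1)
…
step 7: (47146, 2177)  from 1·(42923,1982) + (4223,195)
step 8: (90069, 4159)  from 1·(47146,2177) + (42923,1982)
step 9: (137215, 6336)  from 1·(90069,4159) + (47146,2177)
(x₁, y₁) = (137215, 6336);  137215² − 469·6336² = 1 ✓
(x_2, y_2) = (137215·137215 + 469·6336·6336, 137215·6336 + 6336·137215) = (37655912449, 1738788480)
(x_3, y_3) = (137215·37655912449 + 469·6336·1738788480, 137215·1738788480 + 6336·37655912449) = (10333912053241855, 477175722560064)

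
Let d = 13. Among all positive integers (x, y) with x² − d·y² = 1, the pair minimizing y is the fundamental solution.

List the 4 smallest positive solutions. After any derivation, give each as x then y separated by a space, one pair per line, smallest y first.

[3; 1,1,1,1,6] for √13; ℓ=5 ⇒ convergent index 9
step 0: (3, 1)  from 3·(1,0) + (0,1)
step 1: (4, 1)  from 1·(3,1) + (1,0)
step 2: (7, 2)  from 1·(4,1) + (3,1)
step 3: (11, 3)  from 1·(7,2) + (4,1)
…
step 6: (137, 38)  from 1·(119,33) + (18,5)
step 7: (256, 71)  from 1·(137,38) + (119,33)
step 8: (393, 109)  from 1·(256,71) + (137,38)
step 9: (649, 180)  from 1·(393,109) + (256,71)
(x₁, y₁) = (649, 180);  649² − 13·180² = 1 ✓
k=2:  x_2 = 649·649+13·180·180 = 842401,  y_2 = 649·180+180·649 = 233640
k=3:  x_3 = 649·842401+13·180·233640 = 1093435849,  y_3 = 649·233640+180·842401 = 303264540
k=4:  x_4 = 649·1093435849+13·180·303264540 = 1419278889601,  y_4 = 649·303264540+180·1093435849 = 393637139280

649 180
842401 233640
1093435849 303264540
1419278889601 393637139280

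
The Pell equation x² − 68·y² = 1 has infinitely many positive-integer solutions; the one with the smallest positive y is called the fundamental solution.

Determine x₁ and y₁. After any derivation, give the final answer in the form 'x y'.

√68 = [8; 4,16, …], period ℓ=2 (even) → k=1
i=0: a=8 ⇒ p=8, q=1
i=1: a=4 ⇒ p=33, q=4
fundamental: x₁=33, y₁=4  (since 1089 − 68·16 = 1)

33 4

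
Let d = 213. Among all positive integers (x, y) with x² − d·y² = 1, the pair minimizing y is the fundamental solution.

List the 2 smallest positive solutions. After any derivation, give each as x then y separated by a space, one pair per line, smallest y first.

194399 13320
75581942401 5178789360

d=213: √d = [14; 1,1,2,6,1,8,1,6,2,1,1,28] (ℓ=12, even), read p_11/q_11
step 0: (14, 1)  from 14·(1,0) + (0,1)
step 1: (15, 1)  from 1·(14,1) + (1,0)
step 2: (29, 2)  from 1·(15,1) + (14,1)
step 3: (73, 5)  from 2·(29,2) + (15,1)
step 4: (467, 32)  from 6·(73,5) + (29,2)
step 5: (540, 37)  from 1·(467,32) + (73,5)
step 6: (4787, 328)  from 8·(540,37) + (467,32)
step 7: (5327, 365)  from 1·(4787,328) + (540,37)
step 8: (36749, 2518)  from 6·(5327,365) + (4787,328)
step 9: (78825, 5401)  from 2·(36749,2518) + (5327,365)
step 10: (115574, 7919)  from 1·(78825,5401) + (36749,2518)
step 11: (194399, 13320)  from 1·(115574,7919) + (78825,5401)
fundamental: x₁=194399, y₁=13320  (since 37790971201 − 213·177422400 = 1)
(x_2, y_2) = (194399·194399 + 213·13320·13320, 194399·13320 + 13320·194399) = (75581942401, 5178789360)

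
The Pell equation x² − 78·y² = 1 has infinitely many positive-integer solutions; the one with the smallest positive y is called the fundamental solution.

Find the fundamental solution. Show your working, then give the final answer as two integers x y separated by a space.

√78 → a₀=8, period (1,4,1,16); ℓ=4 even so k=3
k=0  a_k=8  p_k/q_k = 8/1
…
k=2  a_k=4  p_k/q_k = 44/5
k=3  a_k=1  p_k/q_k = 53/6
→ (53, 6).  Check: 53²=2809, 78·6²=2808, difference 1.

53 6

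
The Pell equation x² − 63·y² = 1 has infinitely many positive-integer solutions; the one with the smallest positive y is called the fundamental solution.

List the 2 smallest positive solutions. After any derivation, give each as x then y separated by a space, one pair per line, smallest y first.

√63 = [7; 1,14, …], period ℓ=2 (even) → k=1
step 0: (7, 1)  from 7·(1,0) + (0,1)
step 1: (8, 1)  from 1·(7,1) + (1,0)
fundamental: x₁=8, y₁=1  (since 64 − 63·1 = 1)
(x_2, y_2) = (8·8 + 63·1·1, 8·1 + 1·8) = (127, 16)

8 1
127 16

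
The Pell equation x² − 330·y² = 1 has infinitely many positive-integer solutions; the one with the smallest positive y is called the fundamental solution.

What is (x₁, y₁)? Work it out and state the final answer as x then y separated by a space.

[18; 6,36] for √330; ℓ=2 ⇒ convergent index 1
i=0: a=18 ⇒ p=18, q=1
i=1: a=6 ⇒ p=109, q=6
fundamental: x₁=109, y₁=6  (since 11881 − 330·36 = 1)

109 6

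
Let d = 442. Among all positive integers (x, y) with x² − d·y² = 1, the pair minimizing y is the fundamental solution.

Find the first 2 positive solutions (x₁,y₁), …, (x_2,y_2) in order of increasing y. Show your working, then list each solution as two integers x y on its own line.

883 42
1559377 74172

√442 = [21; 42, …], period ℓ=1 (odd) → k=1
i=0: a=21 ⇒ p=21, q=1
i=1: a=42 ⇒ p=883, q=42
→ (883, 42).  Check: 883²=779689, 442·42²=779688, difference 1.
k=2:  x_2 = 883·883+442·42·42 = 1559377,  y_2 = 883·42+42·883 = 74172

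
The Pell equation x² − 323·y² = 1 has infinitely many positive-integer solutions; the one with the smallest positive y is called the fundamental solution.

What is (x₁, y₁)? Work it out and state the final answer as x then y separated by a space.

d=323: √d = [17; 1,34] (ℓ=2, even), read p_1/q_1
step 0: (17, 1)  from 17·(1,0) + (0,1)
step 1: (18, 1)  from 1·(17,1) + (1,0)
→ (18, 1).  Check: 18²=324, 323·1²=323, difference 1.

18 1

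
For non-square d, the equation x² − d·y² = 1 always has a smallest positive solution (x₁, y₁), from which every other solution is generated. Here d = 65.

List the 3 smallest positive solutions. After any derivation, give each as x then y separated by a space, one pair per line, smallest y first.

[8; 16] for √65; ℓ=1 ⇒ convergent index 1
a_0=8:  p_0=8·1+0=8,  q_0=8·0+1=1
a_1=16:  p_1=16·8+1=129,  q_1=16·1+0=16
(x₁, y₁) = (129, 16);  129² − 65·16² = 1 ✓
k=2:  x_2 = 129·129+65·16·16 = 33281,  y_2 = 129·16+16·129 = 4128
k=3:  x_3 = 129·33281+65·16·4128 = 8586369,  y_3 = 129·4128+16·33281 = 1065008

129 16
33281 4128
8586369 1065008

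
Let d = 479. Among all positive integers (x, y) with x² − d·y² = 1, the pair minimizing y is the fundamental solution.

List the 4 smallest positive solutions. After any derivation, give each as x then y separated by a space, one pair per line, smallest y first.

√479 → a₀=21, period (1,7,1,3,2,21,2,3,1,7,1,42); ℓ=12 even so k=11
k=0  a_k=21  p_k/q_k = 21/1
k=1  a_k=1  p_k/q_k = 22/1
k=2  a_k=7  p_k/q_k = 175/8
…
k=4  a_k=3  p_k/q_k = 766/35
k=5  a_k=2  p_k/q_k = 1729/79
k=6  a_k=21  p_k/q_k = 37075/1694
k=7  a_k=2  p_k/q_k = 75879/3467
k=8  a_k=3  p_k/q_k = 264712/12095
…
k=10  a_k=7  p_k/q_k = 2648849/121029
k=11  a_k=1  p_k/q_k = 2989440/136591
(x₁, y₁) = (2989440, 136591);  2989440² − 479·136591² = 1 ✓
n=2: (2989440,136591)∘(2989440,136591) = (2989440·2989440+479·136591·136591, 2989440·136591+136591·2989440) = (17873503027199,816661198080)
n=3: (17873503027199,816661198080)∘(2989440,136591) = (2989440·17873503027199+479·136591·816661198080, 2989440·816661198080+136591·17873503027199) = (106863529779256567680,4882719303976413809)
n=4: (106863529779256567680,4882719303976413809)∘(2989440,136591) = (2989440·106863529779256567680+479·136591·4882719303976413809, 2989440·4882719303976413809+136591·106863529779256567680) = (638924220926583633867571201,29193192792157684333155840)

2989440 136591
17873503027199 816661198080
106863529779256567680 4882719303976413809
638924220926583633867571201 29193192792157684333155840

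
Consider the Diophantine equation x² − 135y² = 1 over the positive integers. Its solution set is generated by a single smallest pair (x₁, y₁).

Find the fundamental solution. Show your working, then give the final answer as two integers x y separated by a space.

244 21

√135 → a₀=11, period (1,1,1,1,1,1,1,22); ℓ=8 even so k=7
step 0: (11, 1)  from 11·(1,0) + (0,1)
step 1: (12, 1)  from 1·(11,1) + (1,0)
…
step 3: (35, 3)  from 1·(23,2) + (12,1)
…
step 5: (93, 8)  from 1·(58,5) + (35,3)
step 6: (151, 13)  from 1·(93,8) + (58,5)
step 7: (244, 21)  from 1·(151,13) + (93,8)
fundamental: x₁=244, y₁=21  (since 59536 − 135·441 = 1)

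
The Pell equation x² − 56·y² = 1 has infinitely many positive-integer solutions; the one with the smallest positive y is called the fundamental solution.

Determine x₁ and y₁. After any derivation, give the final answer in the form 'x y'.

√56 → a₀=7, period (2,14); ℓ=2 even so k=1
a_0=7:  p_0=7·1+0=7,  q_0=7·0+1=1
a_1=2:  p_1=2·7+1=15,  q_1=2·1+0=2
→ (15, 2).  Check: 15²=225, 56·2²=224, difference 1.

15 2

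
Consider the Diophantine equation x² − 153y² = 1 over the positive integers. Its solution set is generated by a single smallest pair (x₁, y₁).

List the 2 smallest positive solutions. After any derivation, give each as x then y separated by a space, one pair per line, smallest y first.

d=153: √d = [12; 2,1,2,2,2,1,2,24] (ℓ=8, even), read p_7/q_7
i=0: a=12 ⇒ p=12, q=1
…
i=6: a=1 ⇒ p=804, q=65
i=7: a=2 ⇒ p=2177, q=176
→ (2177, 176).  Check: 2177²=4739329, 153·176²=4739328, difference 1.
(x_2, y_2) = (2177·2177 + 153·176·176, 2177·176 + 176·2177) = (9478657, 766304)

2177 176
9478657 766304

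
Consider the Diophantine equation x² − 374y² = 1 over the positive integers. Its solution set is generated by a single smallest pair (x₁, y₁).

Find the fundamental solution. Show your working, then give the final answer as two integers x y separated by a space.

√374 = [19; 2,1,18,1,2,38, …], period ℓ=6 (even) → k=5
k=0  a_k=19  p_k/q_k = 19/1
…
k=4  a_k=1  p_k/q_k = 1141/59
k=5  a_k=2  p_k/q_k = 3365/174
→ (3365, 174).  Check: 3365²=11323225, 374·174²=11323224, difference 1.

3365 174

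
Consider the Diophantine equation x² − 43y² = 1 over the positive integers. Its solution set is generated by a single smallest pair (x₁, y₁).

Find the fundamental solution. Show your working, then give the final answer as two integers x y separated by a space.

3482 531

√43 → a₀=6, period (1,1,3,1,5,1,3,1,1,12); ℓ=10 even so k=9
i=0: a=6 ⇒ p=6, q=1
i=1: a=1 ⇒ p=7, q=1
…
i=3: a=3 ⇒ p=46, q=7
…
i=7: a=3 ⇒ p=1541, q=235
i=8: a=1 ⇒ p=1941, q=296
i=9: a=1 ⇒ p=3482, q=531
fundamental: x₁=3482, y₁=531  (since 12124324 − 43·281961 = 1)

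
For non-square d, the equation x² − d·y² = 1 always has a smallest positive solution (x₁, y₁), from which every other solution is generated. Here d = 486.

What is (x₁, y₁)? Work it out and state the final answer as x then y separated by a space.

d=486: √d = [22; 22,44] (ℓ=2, even), read p_1/q_1
k=0  a_k=22  p_k/q_k = 22/1
k=1  a_k=22  p_k/q_k = 485/22
(x₁, y₁) = (485, 22);  485² − 486·22² = 1 ✓

485 22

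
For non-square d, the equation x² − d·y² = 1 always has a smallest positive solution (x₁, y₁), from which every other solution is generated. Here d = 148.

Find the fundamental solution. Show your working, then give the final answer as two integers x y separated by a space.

√148 → a₀=12, period (6,24); ℓ=2 even so k=1
i=0: a=12 ⇒ p=12, q=1
i=1: a=6 ⇒ p=73, q=6
fundamental: x₁=73, y₁=6  (since 5329 − 148·36 = 1)

73 6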